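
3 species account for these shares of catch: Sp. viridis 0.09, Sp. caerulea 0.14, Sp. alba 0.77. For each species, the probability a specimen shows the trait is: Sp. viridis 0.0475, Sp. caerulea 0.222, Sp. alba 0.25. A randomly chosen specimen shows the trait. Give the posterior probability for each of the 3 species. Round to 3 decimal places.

By Bayes' rule, posterior ∝ prior × likelihood:
  Sp. viridis: 0.09 × 0.0475 = 0.004275
  Sp. caerulea: 0.14 × 0.222 = 0.03108
  Sp. alba: 0.77 × 0.25 = 0.1925
Total = 0.227855.
P(Sp. viridis | trait) = 0.004275/0.227855 ≈ 0.019
P(Sp. caerulea | trait) = 0.03108/0.227855 ≈ 0.136
P(Sp. alba | trait) = 0.1925/0.227855 ≈ 0.845

Sp. viridis 0.019, Sp. caerulea 0.136, Sp. alba 0.845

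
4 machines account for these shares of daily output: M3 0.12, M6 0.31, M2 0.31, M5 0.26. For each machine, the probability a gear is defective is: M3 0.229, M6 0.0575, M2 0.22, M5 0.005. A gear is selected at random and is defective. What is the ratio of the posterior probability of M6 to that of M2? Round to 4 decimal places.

By Bayes' rule, posterior ∝ prior × likelihood:
  M3: 0.12 × 0.229 = 0.02748
  M6: 0.31 × 0.0575 = 0.017825
  M2: 0.31 × 0.22 = 0.0682
  M5: 0.26 × 0.005 = 0.0013
Total = 0.114805.
The ratio is 0.017825 / 0.0682 (the normalizer cancels) = 0.2614.

0.2614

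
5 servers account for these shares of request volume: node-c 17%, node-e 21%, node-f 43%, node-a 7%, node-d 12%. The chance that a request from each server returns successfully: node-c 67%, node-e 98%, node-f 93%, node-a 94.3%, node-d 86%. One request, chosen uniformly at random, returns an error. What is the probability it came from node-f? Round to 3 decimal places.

Taking complements, P(error | each) = node-c 0.33, node-e 0.02, node-f 0.07, node-a 0.057, node-d 0.14.
Prior × likelihood for each hypothesis:
  node-c: 0.17 × 0.33 = 0.0561
  node-e: 0.21 × 0.02 = 0.0042
  node-f: 0.43 × 0.07 = 0.0301
  node-a: 0.07 × 0.057 = 0.00399
  node-d: 0.12 × 0.14 = 0.0168
Sum = 0.11119.
P(node-f | evidence) = 0.0301 / 0.11119 ≈ 0.271.

0.271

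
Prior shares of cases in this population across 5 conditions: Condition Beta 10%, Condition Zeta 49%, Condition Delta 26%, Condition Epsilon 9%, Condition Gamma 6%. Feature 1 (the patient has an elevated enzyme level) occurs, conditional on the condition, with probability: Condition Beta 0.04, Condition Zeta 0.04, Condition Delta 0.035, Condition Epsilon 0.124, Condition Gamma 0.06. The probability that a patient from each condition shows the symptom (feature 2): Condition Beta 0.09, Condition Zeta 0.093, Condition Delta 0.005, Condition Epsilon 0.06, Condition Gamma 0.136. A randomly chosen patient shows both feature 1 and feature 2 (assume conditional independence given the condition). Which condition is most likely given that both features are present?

Prior × likelihood for each hypothesis:
  Condition Beta: 0.1 × 0.04 × 0.09 = 0.00036
  Condition Zeta: 0.49 × 0.04 × 0.093 = 0.0018228
  Condition Delta: 0.26 × 0.035 × 0.005 = 0.0000455
  Condition Epsilon: 0.09 × 0.124 × 0.06 = 0.0006696
  Condition Gamma: 0.06 × 0.06 × 0.136 = 0.0004896
Normalizing constant = 0.0033875.
Largest term belongs to Condition Zeta, so Condition Zeta is most probable.

Condition Zeta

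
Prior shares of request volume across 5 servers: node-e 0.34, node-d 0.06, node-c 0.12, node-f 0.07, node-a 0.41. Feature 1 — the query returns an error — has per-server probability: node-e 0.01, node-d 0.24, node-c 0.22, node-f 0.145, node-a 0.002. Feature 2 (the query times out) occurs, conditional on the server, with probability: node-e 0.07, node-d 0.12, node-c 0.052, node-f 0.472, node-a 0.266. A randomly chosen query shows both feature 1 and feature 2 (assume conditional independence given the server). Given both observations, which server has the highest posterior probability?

node-f

By Bayes' rule, posterior ∝ prior × likelihood:
  node-e: 0.34 × 0.01 × 0.07 = 0.000238
  node-d: 0.06 × 0.24 × 0.12 = 0.001728
  node-c: 0.12 × 0.22 × 0.052 = 0.0013728
  node-f: 0.07 × 0.145 × 0.472 = 0.0047908
  node-a: 0.41 × 0.002 × 0.266 = 0.00021812
Total = 0.00834772.
Largest term belongs to node-f, so node-f is most probable.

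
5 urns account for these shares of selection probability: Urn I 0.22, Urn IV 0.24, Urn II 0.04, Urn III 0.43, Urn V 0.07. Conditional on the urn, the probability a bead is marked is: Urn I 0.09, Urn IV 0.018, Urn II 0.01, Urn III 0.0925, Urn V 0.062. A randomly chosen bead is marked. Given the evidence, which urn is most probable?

Urn III

Unnormalized posteriors (prior × likelihood):
  Urn I: 0.22 × 0.09 = 0.0198
  Urn IV: 0.24 × 0.018 = 0.00432
  Urn II: 0.04 × 0.01 = 0.0004
  Urn III: 0.43 × 0.0925 = 0.039775
  Urn V: 0.07 × 0.062 = 0.00434
Sum = 0.068635.
Largest term belongs to Urn III, so Urn III is most probable.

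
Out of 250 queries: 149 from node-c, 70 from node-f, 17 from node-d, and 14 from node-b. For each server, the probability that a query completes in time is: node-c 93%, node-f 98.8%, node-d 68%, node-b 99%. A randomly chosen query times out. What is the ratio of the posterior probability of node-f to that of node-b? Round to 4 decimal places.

Taking complements, P(timeout | each) = node-c 0.07, node-f 0.012, node-d 0.32, node-b 0.01.
By Bayes' rule, posterior ∝ prior × likelihood:
  node-c: 0.596 × 0.07 = 0.04172
  node-f: 0.28 × 0.012 = 0.00336
  node-d: 0.068 × 0.32 = 0.02176
  node-b: 0.056 × 0.01 = 0.00056
Normalizing constant = 0.0674.
The ratio is 0.00336 / 0.00056 (the normalizer cancels) = 6.0000.

6.0000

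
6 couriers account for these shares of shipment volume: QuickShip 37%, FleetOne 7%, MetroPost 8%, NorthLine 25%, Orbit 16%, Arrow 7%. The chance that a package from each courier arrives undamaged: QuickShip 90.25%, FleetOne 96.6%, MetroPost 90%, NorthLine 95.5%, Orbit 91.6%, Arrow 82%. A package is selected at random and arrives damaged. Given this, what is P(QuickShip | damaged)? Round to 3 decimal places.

Taking complements, P(damaged | each) = QuickShip 0.0975, FleetOne 0.034, MetroPost 0.1, NorthLine 0.045, Orbit 0.084, Arrow 0.18.
Prior × likelihood for each hypothesis:
  QuickShip: 0.37 × 0.0975 = 0.036075
  FleetOne: 0.07 × 0.034 = 0.00238
  MetroPost: 0.08 × 0.1 = 0.008
  NorthLine: 0.25 × 0.045 = 0.01125
  Orbit: 0.16 × 0.084 = 0.01344
  Arrow: 0.07 × 0.18 = 0.0126
Normalizing constant = 0.083745.
P(QuickShip | evidence) = 0.036075 / 0.083745 ≈ 0.431.

0.431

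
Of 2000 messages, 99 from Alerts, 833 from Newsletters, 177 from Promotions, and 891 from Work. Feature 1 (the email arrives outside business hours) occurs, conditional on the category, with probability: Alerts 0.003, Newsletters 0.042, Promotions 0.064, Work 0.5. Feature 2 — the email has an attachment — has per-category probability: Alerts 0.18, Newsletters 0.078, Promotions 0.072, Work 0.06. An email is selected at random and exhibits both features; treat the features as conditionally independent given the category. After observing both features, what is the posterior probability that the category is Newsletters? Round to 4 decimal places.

Compute prior × likelihood for every hypothesis:
  Alerts: 0.0495 × 0.003 × 0.18 = 0.00002673
  Newsletters: 0.4165 × 0.042 × 0.078 = 0.001364454
  Promotions: 0.0885 × 0.064 × 0.072 = 0.000407808
  Work: 0.4455 × 0.5 × 0.06 = 0.013365
Sum = 0.015163992.
P(Newsletters | evidence) = 0.001364454 / 0.015163992 ≈ 0.0900.

0.0900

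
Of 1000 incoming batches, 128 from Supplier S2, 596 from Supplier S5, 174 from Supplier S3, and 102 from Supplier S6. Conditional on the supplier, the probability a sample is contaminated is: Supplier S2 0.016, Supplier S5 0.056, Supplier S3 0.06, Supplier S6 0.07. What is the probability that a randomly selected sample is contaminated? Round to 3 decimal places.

By Bayes' rule, posterior ∝ prior × likelihood:
  Supplier S2: 0.128 × 0.016 = 0.002048
  Supplier S5: 0.596 × 0.056 = 0.033376
  Supplier S3: 0.174 × 0.06 = 0.01044
  Supplier S6: 0.102 × 0.07 = 0.00714
P(contaminated) = 0.002048 + 0.033376 + 0.01044 + 0.00714 = 0.053004 → 0.053.

0.053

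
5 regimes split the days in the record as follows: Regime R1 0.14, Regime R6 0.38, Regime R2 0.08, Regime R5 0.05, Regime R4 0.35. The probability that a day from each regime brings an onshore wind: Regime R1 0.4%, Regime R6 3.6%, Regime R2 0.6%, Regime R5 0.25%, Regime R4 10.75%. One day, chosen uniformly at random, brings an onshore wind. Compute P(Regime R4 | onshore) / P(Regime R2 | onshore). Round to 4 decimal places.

78.3854

Compute prior × likelihood for every hypothesis:
  Regime R1: 0.14 × 0.004 = 0.00056
  Regime R6: 0.38 × 0.036 = 0.01368
  Regime R2: 0.08 × 0.006 = 0.00048
  Regime R5: 0.05 × 0.0025 = 0.000125
  Regime R4: 0.35 × 0.1075 = 0.037625
Normalizing constant = 0.05247.
The ratio is 0.037625 / 0.00048 (the normalizer cancels) = 78.3854.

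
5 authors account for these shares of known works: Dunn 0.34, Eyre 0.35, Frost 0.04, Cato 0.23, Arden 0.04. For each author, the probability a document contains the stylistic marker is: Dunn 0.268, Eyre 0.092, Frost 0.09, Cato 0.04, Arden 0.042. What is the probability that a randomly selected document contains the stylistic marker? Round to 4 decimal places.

Unnormalized posteriors (prior × likelihood):
  Dunn: 0.34 × 0.268 = 0.09112
  Eyre: 0.35 × 0.092 = 0.0322
  Frost: 0.04 × 0.09 = 0.0036
  Cato: 0.23 × 0.04 = 0.0092
  Arden: 0.04 × 0.042 = 0.00168
P(marker) = 0.09112 + 0.0322 + 0.0036 + 0.0092 + 0.00168 = 0.1378 → 0.1378.

0.1378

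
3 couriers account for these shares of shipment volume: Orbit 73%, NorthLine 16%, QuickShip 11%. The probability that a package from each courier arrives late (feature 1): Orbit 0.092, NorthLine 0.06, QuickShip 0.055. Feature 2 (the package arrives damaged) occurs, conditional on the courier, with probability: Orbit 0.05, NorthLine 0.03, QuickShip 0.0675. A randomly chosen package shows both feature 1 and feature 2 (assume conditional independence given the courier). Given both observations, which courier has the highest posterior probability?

Unnormalized posteriors (prior × likelihood):
  Orbit: 0.73 × 0.092 × 0.05 = 0.003358
  NorthLine: 0.16 × 0.06 × 0.03 = 0.000288
  QuickShip: 0.11 × 0.055 × 0.0675 = 0.000408375
Sum = 0.004054375.
Largest term belongs to Orbit, so Orbit is most probable.

Orbit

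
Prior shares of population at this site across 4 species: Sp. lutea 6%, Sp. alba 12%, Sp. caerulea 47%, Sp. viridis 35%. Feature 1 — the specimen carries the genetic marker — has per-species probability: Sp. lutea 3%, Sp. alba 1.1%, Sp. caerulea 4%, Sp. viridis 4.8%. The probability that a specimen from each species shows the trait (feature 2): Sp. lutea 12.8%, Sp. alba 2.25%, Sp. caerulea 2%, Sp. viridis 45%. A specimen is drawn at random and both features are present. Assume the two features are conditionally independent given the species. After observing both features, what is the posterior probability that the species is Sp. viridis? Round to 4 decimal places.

Compute prior × likelihood for every hypothesis:
  Sp. lutea: 0.06 × 0.03 × 0.128 = 0.0002304
  Sp. alba: 0.12 × 0.011 × 0.0225 = 0.0000297
  Sp. caerulea: 0.47 × 0.04 × 0.02 = 0.000376
  Sp. viridis: 0.35 × 0.048 × 0.45 = 0.00756
Normalizing constant = 0.0081961.
P(Sp. viridis | evidence) = 0.00756 / 0.0081961 ≈ 0.9224.

0.9224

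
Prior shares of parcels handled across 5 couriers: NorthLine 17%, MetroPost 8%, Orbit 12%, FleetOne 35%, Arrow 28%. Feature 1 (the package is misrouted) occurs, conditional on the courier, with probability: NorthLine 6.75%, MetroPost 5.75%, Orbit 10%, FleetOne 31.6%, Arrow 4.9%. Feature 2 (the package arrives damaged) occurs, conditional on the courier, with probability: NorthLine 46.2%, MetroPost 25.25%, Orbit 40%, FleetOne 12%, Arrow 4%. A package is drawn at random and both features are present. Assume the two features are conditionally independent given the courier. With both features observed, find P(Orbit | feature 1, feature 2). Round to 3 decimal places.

By Bayes' rule, posterior ∝ prior × likelihood:
  NorthLine: 0.17 × 0.0675 × 0.462 = 0.00530145
  MetroPost: 0.08 × 0.0575 × 0.2525 = 0.0011615
  Orbit: 0.12 × 0.1 × 0.4 = 0.0048
  FleetOne: 0.35 × 0.316 × 0.12 = 0.013272
  Arrow: 0.28 × 0.049 × 0.04 = 0.0005488
Normalizing constant = 0.02508375.
P(Orbit | evidence) = 0.0048 / 0.02508375 ≈ 0.191.

0.191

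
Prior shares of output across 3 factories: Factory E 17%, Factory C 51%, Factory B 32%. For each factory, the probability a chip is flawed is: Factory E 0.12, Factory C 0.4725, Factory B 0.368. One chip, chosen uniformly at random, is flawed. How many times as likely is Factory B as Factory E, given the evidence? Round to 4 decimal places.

5.7725

Unnormalized posteriors (prior × likelihood):
  Factory E: 0.17 × 0.12 = 0.0204
  Factory C: 0.51 × 0.4725 = 0.240975
  Factory B: 0.32 × 0.368 = 0.11776
Sum = 0.379135.
The ratio is 0.11776 / 0.0204 (the normalizer cancels) = 5.7725.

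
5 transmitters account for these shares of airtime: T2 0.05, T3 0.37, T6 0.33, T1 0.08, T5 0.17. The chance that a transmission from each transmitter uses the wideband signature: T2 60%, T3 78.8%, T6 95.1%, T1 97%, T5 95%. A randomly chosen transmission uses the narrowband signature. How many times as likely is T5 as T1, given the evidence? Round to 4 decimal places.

Taking complements, P(narrowband | each) = T2 0.4, T3 0.212, T6 0.049, T1 0.03, T5 0.05.
Compute prior × likelihood for every hypothesis:
  T2: 0.05 × 0.4 = 0.02
  T3: 0.37 × 0.212 = 0.07844
  T6: 0.33 × 0.049 = 0.01617
  T1: 0.08 × 0.03 = 0.0024
  T5: 0.17 × 0.05 = 0.0085
Total = 0.12551.
The ratio is 0.0085 / 0.0024 (the normalizer cancels) = 3.5417.

3.5417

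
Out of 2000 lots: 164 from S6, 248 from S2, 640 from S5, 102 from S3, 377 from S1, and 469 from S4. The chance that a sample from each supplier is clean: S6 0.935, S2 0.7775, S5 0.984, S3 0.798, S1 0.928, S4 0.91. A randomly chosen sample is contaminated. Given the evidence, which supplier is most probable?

Taking complements, P(contaminated | each) = S6 0.065, S2 0.2225, S5 0.016, S3 0.202, S1 0.072, S4 0.09.
Compute prior × likelihood for every hypothesis:
  S6: 0.082 × 0.065 = 0.00533
  S2: 0.124 × 0.2225 = 0.02759
  S5: 0.32 × 0.016 = 0.00512
  S3: 0.051 × 0.202 = 0.010302
  S1: 0.1885 × 0.072 = 0.013572
  S4: 0.2345 × 0.09 = 0.021105
Normalizing constant = 0.083019.
Largest term belongs to S2, so S2 is most probable.

S2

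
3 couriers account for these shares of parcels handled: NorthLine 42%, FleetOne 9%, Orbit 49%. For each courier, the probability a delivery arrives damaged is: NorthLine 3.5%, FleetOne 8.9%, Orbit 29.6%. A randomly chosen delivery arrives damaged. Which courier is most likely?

Orbit

Unnormalized posteriors (prior × likelihood):
  NorthLine: 0.42 × 0.035 = 0.0147
  FleetOne: 0.09 × 0.089 = 0.00801
  Orbit: 0.49 × 0.296 = 0.14504
Total = 0.16775.
Largest term belongs to Orbit, so Orbit is most probable.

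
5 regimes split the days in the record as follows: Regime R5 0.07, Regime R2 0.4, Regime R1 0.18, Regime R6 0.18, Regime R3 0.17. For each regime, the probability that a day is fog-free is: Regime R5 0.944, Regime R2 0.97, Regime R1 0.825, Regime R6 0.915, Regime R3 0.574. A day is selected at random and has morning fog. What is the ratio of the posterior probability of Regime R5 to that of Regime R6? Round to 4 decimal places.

Taking complements, P(fog | each) = Regime R5 0.056, Regime R2 0.03, Regime R1 0.175, Regime R6 0.085, Regime R3 0.426.
Compute prior × likelihood for every hypothesis:
  Regime R5: 0.07 × 0.056 = 0.00392
  Regime R2: 0.4 × 0.03 = 0.012
  Regime R1: 0.18 × 0.175 = 0.0315
  Regime R6: 0.18 × 0.085 = 0.0153
  Regime R3: 0.17 × 0.426 = 0.07242
Total = 0.13514.
The ratio is 0.00392 / 0.0153 (the normalizer cancels) = 0.2562.

0.2562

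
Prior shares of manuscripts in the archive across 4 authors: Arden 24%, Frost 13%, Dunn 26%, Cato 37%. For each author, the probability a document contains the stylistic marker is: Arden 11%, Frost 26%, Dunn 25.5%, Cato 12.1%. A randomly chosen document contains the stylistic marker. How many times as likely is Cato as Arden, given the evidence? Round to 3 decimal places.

By Bayes' rule, posterior ∝ prior × likelihood:
  Arden: 0.24 × 0.11 = 0.0264
  Frost: 0.13 × 0.26 = 0.0338
  Dunn: 0.26 × 0.255 = 0.0663
  Cato: 0.37 × 0.121 = 0.04477
Total = 0.17127.
The ratio is 0.04477 / 0.0264 (the normalizer cancels) = 1.696.

1.696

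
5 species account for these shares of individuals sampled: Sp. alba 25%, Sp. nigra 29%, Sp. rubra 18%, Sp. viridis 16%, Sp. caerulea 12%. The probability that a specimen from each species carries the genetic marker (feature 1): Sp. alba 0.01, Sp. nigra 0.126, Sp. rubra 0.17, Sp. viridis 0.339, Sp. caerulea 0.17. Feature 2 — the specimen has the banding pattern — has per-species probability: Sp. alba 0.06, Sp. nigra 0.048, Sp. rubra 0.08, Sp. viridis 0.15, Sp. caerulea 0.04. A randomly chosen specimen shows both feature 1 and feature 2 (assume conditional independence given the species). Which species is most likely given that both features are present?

Sp. viridis

By Bayes' rule, posterior ∝ prior × likelihood:
  Sp. alba: 0.25 × 0.01 × 0.06 = 0.00015
  Sp. nigra: 0.29 × 0.126 × 0.048 = 0.00175392
  Sp. rubra: 0.18 × 0.17 × 0.08 = 0.002448
  Sp. viridis: 0.16 × 0.339 × 0.15 = 0.008136
  Sp. caerulea: 0.12 × 0.17 × 0.04 = 0.000816
Sum = 0.01330392.
Largest term belongs to Sp. viridis, so Sp. viridis is most probable.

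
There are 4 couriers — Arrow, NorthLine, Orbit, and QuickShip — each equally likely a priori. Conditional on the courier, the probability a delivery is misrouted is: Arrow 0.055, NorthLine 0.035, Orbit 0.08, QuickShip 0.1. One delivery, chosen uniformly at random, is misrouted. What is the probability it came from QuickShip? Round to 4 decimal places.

0.3704

Since the prior is uniform, the posterior is proportional to the likelihood:
  Arrow: 0.055
  NorthLine: 0.035
  Orbit: 0.08
  QuickShip: 0.1
Sum = 0.27.
P(QuickShip | evidence) = 0.1 / 0.27 ≈ 0.3704.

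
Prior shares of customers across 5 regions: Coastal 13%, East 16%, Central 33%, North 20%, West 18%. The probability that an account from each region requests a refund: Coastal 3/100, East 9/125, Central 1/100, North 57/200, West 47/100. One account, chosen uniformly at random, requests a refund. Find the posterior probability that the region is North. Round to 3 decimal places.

0.356

Compute prior × likelihood for every hypothesis:
  Coastal: 0.13 × 0.03 = 0.0039
  East: 0.16 × 0.072 = 0.01152
  Central: 0.33 × 0.01 = 0.0033
  North: 0.2 × 0.285 = 0.057
  West: 0.18 × 0.47 = 0.0846
Total = 0.16032.
P(North | evidence) = 0.057 / 0.16032 ≈ 0.356.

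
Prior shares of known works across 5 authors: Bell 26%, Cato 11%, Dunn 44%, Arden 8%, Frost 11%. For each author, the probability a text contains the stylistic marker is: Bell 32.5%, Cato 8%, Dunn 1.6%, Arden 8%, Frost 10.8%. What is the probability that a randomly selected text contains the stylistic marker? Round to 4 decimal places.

Compute prior × likelihood for every hypothesis:
  Bell: 0.26 × 0.325 = 0.0845
  Cato: 0.11 × 0.08 = 0.0088
  Dunn: 0.44 × 0.016 = 0.00704
  Arden: 0.08 × 0.08 = 0.0064
  Frost: 0.11 × 0.108 = 0.01188
P(marker) = 0.0845 + 0.0088 + 0.00704 + 0.0064 + 0.01188 = 0.11862 → 0.1186.

0.1186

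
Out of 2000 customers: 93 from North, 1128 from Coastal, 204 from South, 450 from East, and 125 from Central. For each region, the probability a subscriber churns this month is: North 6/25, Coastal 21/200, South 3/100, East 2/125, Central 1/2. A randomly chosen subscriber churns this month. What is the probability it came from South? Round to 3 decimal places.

0.028

Unnormalized posteriors (prior × likelihood):
  North: 0.0465 × 0.24 = 0.01116
  Coastal: 0.564 × 0.105 = 0.05922
  South: 0.102 × 0.03 = 0.00306
  East: 0.225 × 0.016 = 0.0036
  Central: 0.0625 × 0.5 = 0.03125
Normalizing constant = 0.10829.
P(South | evidence) = 0.00306 / 0.10829 ≈ 0.028.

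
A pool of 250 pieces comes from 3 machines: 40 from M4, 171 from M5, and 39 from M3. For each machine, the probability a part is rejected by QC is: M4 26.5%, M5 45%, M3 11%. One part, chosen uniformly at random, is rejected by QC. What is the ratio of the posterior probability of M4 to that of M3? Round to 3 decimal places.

2.471

Prior × likelihood for each hypothesis:
  M4: 0.16 × 0.265 = 0.0424
  M5: 0.684 × 0.45 = 0.3078
  M3: 0.156 × 0.11 = 0.01716
Normalizing constant = 0.36736.
The ratio is 0.0424 / 0.01716 (the normalizer cancels) = 2.471.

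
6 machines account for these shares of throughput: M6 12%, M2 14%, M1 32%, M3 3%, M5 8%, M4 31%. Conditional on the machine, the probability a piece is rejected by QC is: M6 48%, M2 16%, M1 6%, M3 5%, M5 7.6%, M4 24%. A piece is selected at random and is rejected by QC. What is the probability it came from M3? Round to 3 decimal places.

Prior × likelihood for each hypothesis:
  M6: 0.12 × 0.48 = 0.0576
  M2: 0.14 × 0.16 = 0.0224
  M1: 0.32 × 0.06 = 0.0192
  M3: 0.03 × 0.05 = 0.0015
  M5: 0.08 × 0.076 = 0.00608
  M4: 0.31 × 0.24 = 0.0744
Normalizing constant = 0.18118.
P(M3 | evidence) = 0.0015 / 0.18118 ≈ 0.008.

0.008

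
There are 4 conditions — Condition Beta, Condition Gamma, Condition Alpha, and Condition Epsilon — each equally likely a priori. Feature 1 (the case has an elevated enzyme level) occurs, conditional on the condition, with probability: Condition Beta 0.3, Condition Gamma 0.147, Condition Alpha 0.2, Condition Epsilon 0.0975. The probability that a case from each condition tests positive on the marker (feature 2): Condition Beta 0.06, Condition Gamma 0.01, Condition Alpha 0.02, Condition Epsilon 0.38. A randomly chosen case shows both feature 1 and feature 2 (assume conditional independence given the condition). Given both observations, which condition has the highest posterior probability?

Condition Epsilon

Since the prior is uniform, the posterior is proportional to the likelihood:
  Condition Beta: 0.3 × 0.06 = 0.018
  Condition Gamma: 0.147 × 0.01 = 0.00147
  Condition Alpha: 0.2 × 0.02 = 0.004
  Condition Epsilon: 0.0975 × 0.38 = 0.03705
Normalizing constant = 0.06052.
Largest term belongs to Condition Epsilon, so Condition Epsilon is most probable.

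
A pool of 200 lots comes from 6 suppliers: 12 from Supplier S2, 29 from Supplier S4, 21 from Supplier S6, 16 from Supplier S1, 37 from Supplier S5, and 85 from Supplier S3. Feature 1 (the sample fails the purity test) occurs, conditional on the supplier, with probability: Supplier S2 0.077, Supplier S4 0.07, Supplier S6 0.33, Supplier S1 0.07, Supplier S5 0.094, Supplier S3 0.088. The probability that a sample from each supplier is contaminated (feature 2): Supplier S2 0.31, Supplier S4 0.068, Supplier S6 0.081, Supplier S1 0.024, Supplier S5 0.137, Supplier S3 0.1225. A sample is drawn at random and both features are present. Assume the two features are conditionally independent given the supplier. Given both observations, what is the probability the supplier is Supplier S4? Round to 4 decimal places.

By Bayes' rule, posterior ∝ prior × likelihood:
  Supplier S2: 0.06 × 0.077 × 0.31 = 0.0014322
  Supplier S4: 0.145 × 0.07 × 0.068 = 0.0006902
  Supplier S6: 0.105 × 0.33 × 0.081 = 0.00280665
  Supplier S1: 0.08 × 0.07 × 0.024 = 0.0001344
  Supplier S5: 0.185 × 0.094 × 0.137 = 0.00238243
  Supplier S3: 0.425 × 0.088 × 0.1225 = 0.0045815
Normalizing constant = 0.01202738.
P(Supplier S4 | evidence) = 0.0006902 / 0.01202738 ≈ 0.0574.

0.0574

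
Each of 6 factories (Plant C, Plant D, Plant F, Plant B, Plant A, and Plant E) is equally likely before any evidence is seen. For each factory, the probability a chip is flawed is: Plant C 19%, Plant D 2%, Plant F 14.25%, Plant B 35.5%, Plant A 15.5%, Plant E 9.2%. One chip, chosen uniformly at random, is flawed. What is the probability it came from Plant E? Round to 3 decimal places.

0.096

Since the prior is uniform, the posterior is proportional to the likelihood:
  Plant C: 0.19
  Plant D: 0.02
  Plant F: 0.1425
  Plant B: 0.355
  Plant A: 0.155
  Plant E: 0.092
Normalizing constant = 0.9545.
P(Plant E | evidence) = 0.092 / 0.9545 ≈ 0.096.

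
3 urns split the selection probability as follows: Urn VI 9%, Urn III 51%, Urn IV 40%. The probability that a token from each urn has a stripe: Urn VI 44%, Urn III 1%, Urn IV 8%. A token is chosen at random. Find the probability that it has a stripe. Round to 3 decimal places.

Compute prior × likelihood for every hypothesis:
  Urn VI: 0.09 × 0.44 = 0.0396
  Urn III: 0.51 × 0.01 = 0.0051
  Urn IV: 0.4 × 0.08 = 0.032
P(striped) = 0.0396 + 0.0051 + 0.032 = 0.0767 → 0.077.

0.077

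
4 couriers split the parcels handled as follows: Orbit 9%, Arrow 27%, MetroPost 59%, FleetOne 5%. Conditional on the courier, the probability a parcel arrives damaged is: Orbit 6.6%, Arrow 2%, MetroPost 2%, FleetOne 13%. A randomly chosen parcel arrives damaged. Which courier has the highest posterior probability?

Prior × likelihood for each hypothesis:
  Orbit: 0.09 × 0.066 = 0.00594
  Arrow: 0.27 × 0.02 = 0.0054
  MetroPost: 0.59 × 0.02 = 0.0118
  FleetOne: 0.05 × 0.13 = 0.0065
Normalizing constant = 0.02964.
Largest term belongs to MetroPost, so MetroPost is most probable.

MetroPost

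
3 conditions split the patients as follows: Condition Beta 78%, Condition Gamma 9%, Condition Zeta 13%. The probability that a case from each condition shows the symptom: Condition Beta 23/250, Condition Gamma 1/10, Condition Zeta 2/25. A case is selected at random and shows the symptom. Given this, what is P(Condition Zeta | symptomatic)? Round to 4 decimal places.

0.1141

Unnormalized posteriors (prior × likelihood):
  Condition Beta: 0.78 × 0.092 = 0.07176
  Condition Gamma: 0.09 × 0.1 = 0.009
  Condition Zeta: 0.13 × 0.08 = 0.0104
Normalizing constant = 0.09116.
P(Condition Zeta | evidence) = 0.0104 / 0.09116 ≈ 0.1141.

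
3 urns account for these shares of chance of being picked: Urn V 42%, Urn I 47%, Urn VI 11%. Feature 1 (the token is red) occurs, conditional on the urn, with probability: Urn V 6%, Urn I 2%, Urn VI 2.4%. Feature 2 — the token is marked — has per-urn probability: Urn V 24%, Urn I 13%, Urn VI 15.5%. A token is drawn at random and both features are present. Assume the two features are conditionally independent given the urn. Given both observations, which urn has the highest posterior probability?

By Bayes' rule, posterior ∝ prior × likelihood:
  Urn V: 0.42 × 0.06 × 0.24 = 0.006048
  Urn I: 0.47 × 0.02 × 0.13 = 0.001222
  Urn VI: 0.11 × 0.024 × 0.155 = 0.0004092
Sum = 0.0076792.
Largest term belongs to Urn V, so Urn V is most probable.

Urn V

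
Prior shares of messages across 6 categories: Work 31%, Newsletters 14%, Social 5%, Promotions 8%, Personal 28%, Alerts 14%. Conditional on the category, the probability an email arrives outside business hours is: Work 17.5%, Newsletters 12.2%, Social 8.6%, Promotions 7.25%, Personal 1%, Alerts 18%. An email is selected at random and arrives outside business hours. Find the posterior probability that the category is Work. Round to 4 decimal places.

0.4958

Prior × likelihood for each hypothesis:
  Work: 0.31 × 0.175 = 0.05425
  Newsletters: 0.14 × 0.122 = 0.01708
  Social: 0.05 × 0.086 = 0.0043
  Promotions: 0.08 × 0.0725 = 0.0058
  Personal: 0.28 × 0.01 = 0.0028
  Alerts: 0.14 × 0.18 = 0.0252
Total = 0.10943.
P(Work | evidence) = 0.05425 / 0.10943 ≈ 0.4958.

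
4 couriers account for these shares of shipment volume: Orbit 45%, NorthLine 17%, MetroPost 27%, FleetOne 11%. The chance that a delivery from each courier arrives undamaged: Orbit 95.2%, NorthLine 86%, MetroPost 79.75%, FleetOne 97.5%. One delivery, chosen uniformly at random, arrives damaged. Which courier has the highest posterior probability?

MetroPost

Taking complements, P(damaged | each) = Orbit 0.048, NorthLine 0.14, MetroPost 0.2025, FleetOne 0.025.
Prior × likelihood for each hypothesis:
  Orbit: 0.45 × 0.048 = 0.0216
  NorthLine: 0.17 × 0.14 = 0.0238
  MetroPost: 0.27 × 0.2025 = 0.054675
  FleetOne: 0.11 × 0.025 = 0.00275
Total = 0.102825.
Largest term belongs to MetroPost, so MetroPost is most probable.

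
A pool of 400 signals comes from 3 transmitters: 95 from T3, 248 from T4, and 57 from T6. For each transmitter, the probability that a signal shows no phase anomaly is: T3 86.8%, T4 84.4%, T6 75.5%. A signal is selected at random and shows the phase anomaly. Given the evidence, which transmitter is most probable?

Taking complements, P(anomaly | each) = T3 0.132, T4 0.156, T6 0.245.
By Bayes' rule, posterior ∝ prior × likelihood:
  T3: 0.2375 × 0.132 = 0.03135
  T4: 0.62 × 0.156 = 0.09672
  T6: 0.1425 × 0.245 = 0.0349125
Normalizing constant = 0.1629825.
Largest term belongs to T4, so T4 is most probable.

T4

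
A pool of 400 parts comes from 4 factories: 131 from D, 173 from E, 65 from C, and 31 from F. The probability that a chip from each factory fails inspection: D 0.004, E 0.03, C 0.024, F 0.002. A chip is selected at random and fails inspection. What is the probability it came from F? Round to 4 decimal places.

Compute prior × likelihood for every hypothesis:
  D: 0.3275 × 0.004 = 0.00131
  E: 0.4325 × 0.03 = 0.012975
  C: 0.1625 × 0.024 = 0.0039
  F: 0.0775 × 0.002 = 0.000155
Sum = 0.01834.
P(F | evidence) = 0.000155 / 0.01834 ≈ 0.0085.

0.0085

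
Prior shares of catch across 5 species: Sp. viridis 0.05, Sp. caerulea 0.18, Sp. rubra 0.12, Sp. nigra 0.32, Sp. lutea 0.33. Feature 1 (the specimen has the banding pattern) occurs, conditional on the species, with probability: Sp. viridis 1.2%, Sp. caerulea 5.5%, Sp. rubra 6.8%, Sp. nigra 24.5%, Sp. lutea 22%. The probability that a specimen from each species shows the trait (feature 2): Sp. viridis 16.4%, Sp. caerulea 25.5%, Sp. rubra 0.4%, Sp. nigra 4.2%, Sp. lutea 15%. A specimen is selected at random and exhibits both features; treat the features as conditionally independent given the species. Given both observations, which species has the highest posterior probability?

Prior × likelihood for each hypothesis:
  Sp. viridis: 0.05 × 0.012 × 0.164 = 0.0000984
  Sp. caerulea: 0.18 × 0.055 × 0.255 = 0.0025245
  Sp. rubra: 0.12 × 0.068 × 0.004 = 0.00003264
  Sp. nigra: 0.32 × 0.245 × 0.042 = 0.0032928
  Sp. lutea: 0.33 × 0.22 × 0.15 = 0.01089
Total = 0.01683834.
Largest term belongs to Sp. lutea, so Sp. lutea is most probable.

Sp. lutea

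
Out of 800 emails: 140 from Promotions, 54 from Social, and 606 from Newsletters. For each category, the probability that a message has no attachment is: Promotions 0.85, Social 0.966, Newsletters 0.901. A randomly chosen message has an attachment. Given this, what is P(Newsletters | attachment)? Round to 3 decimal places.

0.724

Taking complements, P(attachment | each) = Promotions 0.15, Social 0.034, Newsletters 0.099.
Unnormalized posteriors (prior × likelihood):
  Promotions: 0.175 × 0.15 = 0.02625
  Social: 0.0675 × 0.034 = 0.002295
  Newsletters: 0.7575 × 0.099 = 0.0749925
Normalizing constant = 0.1035375.
P(Newsletters | evidence) = 0.0749925 / 0.1035375 ≈ 0.724.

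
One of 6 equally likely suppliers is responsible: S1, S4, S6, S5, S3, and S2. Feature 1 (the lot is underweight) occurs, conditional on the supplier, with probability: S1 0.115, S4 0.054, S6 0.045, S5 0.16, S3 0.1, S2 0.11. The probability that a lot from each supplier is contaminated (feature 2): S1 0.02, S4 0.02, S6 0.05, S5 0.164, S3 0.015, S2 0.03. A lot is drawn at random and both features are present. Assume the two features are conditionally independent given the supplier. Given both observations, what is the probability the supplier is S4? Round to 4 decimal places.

0.0295

Since the prior is uniform, the posterior is proportional to the likelihood:
  S1: 0.115 × 0.02 = 0.0023
  S4: 0.054 × 0.02 = 0.00108
  S6: 0.045 × 0.05 = 0.00225
  S5: 0.16 × 0.164 = 0.02624
  S3: 0.1 × 0.015 = 0.0015
  S2: 0.11 × 0.03 = 0.0033
Total = 0.03667.
P(S4 | evidence) = 0.00108 / 0.03667 ≈ 0.0295.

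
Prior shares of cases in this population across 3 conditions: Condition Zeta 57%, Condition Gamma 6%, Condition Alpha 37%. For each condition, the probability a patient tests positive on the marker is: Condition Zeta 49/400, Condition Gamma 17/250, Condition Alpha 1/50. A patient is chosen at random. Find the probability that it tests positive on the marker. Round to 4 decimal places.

Unnormalized posteriors (prior × likelihood):
  Condition Zeta: 0.57 × 0.1225 = 0.069825
  Condition Gamma: 0.06 × 0.068 = 0.00408
  Condition Alpha: 0.37 × 0.02 = 0.0074
P(marker-positive) = 0.069825 + 0.00408 + 0.0074 = 0.081305 → 0.0813.

0.0813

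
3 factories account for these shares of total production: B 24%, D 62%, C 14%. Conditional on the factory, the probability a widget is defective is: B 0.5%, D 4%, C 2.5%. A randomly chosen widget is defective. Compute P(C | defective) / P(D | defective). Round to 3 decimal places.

By Bayes' rule, posterior ∝ prior × likelihood:
  B: 0.24 × 0.005 = 0.0012
  D: 0.62 × 0.04 = 0.0248
  C: 0.14 × 0.025 = 0.0035
Sum = 0.0295.
The ratio is 0.0035 / 0.0248 (the normalizer cancels) = 0.141.

0.141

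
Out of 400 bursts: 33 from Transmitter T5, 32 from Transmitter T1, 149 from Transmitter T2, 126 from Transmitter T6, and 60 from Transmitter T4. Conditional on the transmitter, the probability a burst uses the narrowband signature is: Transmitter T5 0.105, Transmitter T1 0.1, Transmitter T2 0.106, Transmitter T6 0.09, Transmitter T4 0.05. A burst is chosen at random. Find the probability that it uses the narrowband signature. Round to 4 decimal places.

0.0920

By Bayes' rule, posterior ∝ prior × likelihood:
  Transmitter T5: 0.0825 × 0.105 = 0.0086625
  Transmitter T1: 0.08 × 0.1 = 0.008
  Transmitter T2: 0.3725 × 0.106 = 0.039485
  Transmitter T6: 0.315 × 0.09 = 0.02835
  Transmitter T4: 0.15 × 0.05 = 0.0075
P(narrowband) = 0.0086625 + 0.008 + 0.039485 + 0.02835 + 0.0075 = 0.0919975 → 0.0920.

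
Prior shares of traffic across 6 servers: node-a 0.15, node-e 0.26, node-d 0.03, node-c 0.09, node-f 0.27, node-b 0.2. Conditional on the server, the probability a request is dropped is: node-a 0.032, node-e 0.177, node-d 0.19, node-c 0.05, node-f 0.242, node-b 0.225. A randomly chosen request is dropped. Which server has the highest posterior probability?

node-f

Compute prior × likelihood for every hypothesis:
  node-a: 0.15 × 0.032 = 0.0048
  node-e: 0.26 × 0.177 = 0.04602
  node-d: 0.03 × 0.19 = 0.0057
  node-c: 0.09 × 0.05 = 0.0045
  node-f: 0.27 × 0.242 = 0.06534
  node-b: 0.2 × 0.225 = 0.045
Sum = 0.17136.
Largest term belongs to node-f, so node-f is most probable.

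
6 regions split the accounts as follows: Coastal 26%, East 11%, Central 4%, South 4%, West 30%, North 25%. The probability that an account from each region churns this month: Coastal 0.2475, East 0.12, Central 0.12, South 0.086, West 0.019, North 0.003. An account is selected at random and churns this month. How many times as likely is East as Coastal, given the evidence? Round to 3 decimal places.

Prior × likelihood for each hypothesis:
  Coastal: 0.26 × 0.2475 = 0.06435
  East: 0.11 × 0.12 = 0.0132
  Central: 0.04 × 0.12 = 0.0048
  South: 0.04 × 0.086 = 0.00344
  West: 0.3 × 0.019 = 0.0057
  North: 0.25 × 0.003 = 0.00075
Sum = 0.09224.
The ratio is 0.0132 / 0.06435 (the normalizer cancels) = 0.205.

0.205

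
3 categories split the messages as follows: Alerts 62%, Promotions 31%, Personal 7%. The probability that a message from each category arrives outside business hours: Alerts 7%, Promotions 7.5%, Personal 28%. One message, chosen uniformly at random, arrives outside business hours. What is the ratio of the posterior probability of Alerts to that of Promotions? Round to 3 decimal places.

Prior × likelihood for each hypothesis:
  Alerts: 0.62 × 0.07 = 0.0434
  Promotions: 0.31 × 0.075 = 0.02325
  Personal: 0.07 × 0.28 = 0.0196
Total = 0.08625.
The ratio is 0.0434 / 0.02325 (the normalizer cancels) = 1.867.

1.867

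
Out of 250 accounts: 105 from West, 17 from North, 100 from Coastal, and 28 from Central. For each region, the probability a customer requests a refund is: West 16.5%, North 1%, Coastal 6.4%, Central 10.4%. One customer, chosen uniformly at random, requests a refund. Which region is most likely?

West

Compute prior × likelihood for every hypothesis:
  West: 0.42 × 0.165 = 0.0693
  North: 0.068 × 0.01 = 0.00068
  Coastal: 0.4 × 0.064 = 0.0256
  Central: 0.112 × 0.104 = 0.011648
Normalizing constant = 0.107228.
Largest term belongs to West, so West is most probable.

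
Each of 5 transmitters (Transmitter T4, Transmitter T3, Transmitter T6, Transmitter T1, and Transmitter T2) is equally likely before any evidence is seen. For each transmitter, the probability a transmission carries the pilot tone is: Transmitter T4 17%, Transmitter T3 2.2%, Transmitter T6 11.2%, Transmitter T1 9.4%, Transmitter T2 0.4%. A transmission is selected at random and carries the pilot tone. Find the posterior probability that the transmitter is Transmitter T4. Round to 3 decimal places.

0.423

With a uniform prior (1/5 each), posterior ∝ likelihood:
  Transmitter T4: 0.17
  Transmitter T3: 0.022
  Transmitter T6: 0.112
  Transmitter T1: 0.094
  Transmitter T2: 0.004
Sum = 0.402.
P(Transmitter T4 | evidence) = 0.17 / 0.402 ≈ 0.423.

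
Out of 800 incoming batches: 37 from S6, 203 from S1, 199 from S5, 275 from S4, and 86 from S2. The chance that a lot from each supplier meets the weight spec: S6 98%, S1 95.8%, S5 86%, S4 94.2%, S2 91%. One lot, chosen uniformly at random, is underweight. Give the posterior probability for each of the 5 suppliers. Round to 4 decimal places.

S6 0.0122, S1 0.1402, S5 0.4581, S4 0.2623, S2 0.1273

Taking complements, P(underweight | each) = S6 0.02, S1 0.042, S5 0.14, S4 0.058, S2 0.09.
Unnormalized posteriors (prior × likelihood):
  S6: 0.04625 × 0.02 = 0.000925
  S1: 0.25375 × 0.042 = 0.0106575
  S5: 0.24875 × 0.14 = 0.034825
  S4: 0.34375 × 0.058 = 0.0199375
  S2: 0.1075 × 0.09 = 0.009675
Sum = 0.07602.
P(S6 | underweight) = 0.000925/0.07602 ≈ 0.0122
P(S1 | underweight) = 0.0106575/0.07602 ≈ 0.1402
P(S5 | underweight) = 0.034825/0.07602 ≈ 0.4581
P(S4 | underweight) = 0.0199375/0.07602 ≈ 0.2623
P(S2 | underweight) = 0.009675/0.07602 ≈ 0.1273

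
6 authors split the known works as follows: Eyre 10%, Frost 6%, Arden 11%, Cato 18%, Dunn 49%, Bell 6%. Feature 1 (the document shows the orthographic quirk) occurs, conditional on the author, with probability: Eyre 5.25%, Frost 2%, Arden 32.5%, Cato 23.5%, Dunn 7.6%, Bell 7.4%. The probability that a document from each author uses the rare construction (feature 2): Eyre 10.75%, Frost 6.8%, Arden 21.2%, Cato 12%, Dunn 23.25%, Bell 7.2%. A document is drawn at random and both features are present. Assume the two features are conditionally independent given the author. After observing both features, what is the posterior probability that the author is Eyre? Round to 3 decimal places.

Compute prior × likelihood for every hypothesis:
  Eyre: 0.1 × 0.0525 × 0.1075 = 0.000564375
  Frost: 0.06 × 0.02 × 0.068 = 0.0000816
  Arden: 0.11 × 0.325 × 0.212 = 0.007579
  Cato: 0.18 × 0.235 × 0.12 = 0.005076
  Dunn: 0.49 × 0.076 × 0.2325 = 0.0086583
  Bell: 0.06 × 0.074 × 0.072 = 0.00031968
Sum = 0.022278955.
P(Eyre | evidence) = 0.000564375 / 0.022278955 ≈ 0.025.

0.025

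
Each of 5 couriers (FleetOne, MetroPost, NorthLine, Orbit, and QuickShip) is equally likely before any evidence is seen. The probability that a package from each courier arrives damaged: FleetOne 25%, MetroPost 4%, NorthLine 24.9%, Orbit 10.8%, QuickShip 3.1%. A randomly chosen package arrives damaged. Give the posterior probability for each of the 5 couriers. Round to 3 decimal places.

Since the prior is uniform, the posterior is proportional to the likelihood:
  FleetOne: 0.25
  MetroPost: 0.04
  NorthLine: 0.249
  Orbit: 0.108
  QuickShip: 0.031
Sum = 0.678.
P(FleetOne | damaged) = 0.25/0.678 ≈ 0.369
P(MetroPost | damaged) = 0.04/0.678 ≈ 0.059
P(NorthLine | damaged) = 0.249/0.678 ≈ 0.367
P(Orbit | damaged) = 0.108/0.678 ≈ 0.159
P(QuickShip | damaged) = 0.031/0.678 ≈ 0.046

FleetOne 0.369, MetroPost 0.059, NorthLine 0.367, Orbit 0.159, QuickShip 0.046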